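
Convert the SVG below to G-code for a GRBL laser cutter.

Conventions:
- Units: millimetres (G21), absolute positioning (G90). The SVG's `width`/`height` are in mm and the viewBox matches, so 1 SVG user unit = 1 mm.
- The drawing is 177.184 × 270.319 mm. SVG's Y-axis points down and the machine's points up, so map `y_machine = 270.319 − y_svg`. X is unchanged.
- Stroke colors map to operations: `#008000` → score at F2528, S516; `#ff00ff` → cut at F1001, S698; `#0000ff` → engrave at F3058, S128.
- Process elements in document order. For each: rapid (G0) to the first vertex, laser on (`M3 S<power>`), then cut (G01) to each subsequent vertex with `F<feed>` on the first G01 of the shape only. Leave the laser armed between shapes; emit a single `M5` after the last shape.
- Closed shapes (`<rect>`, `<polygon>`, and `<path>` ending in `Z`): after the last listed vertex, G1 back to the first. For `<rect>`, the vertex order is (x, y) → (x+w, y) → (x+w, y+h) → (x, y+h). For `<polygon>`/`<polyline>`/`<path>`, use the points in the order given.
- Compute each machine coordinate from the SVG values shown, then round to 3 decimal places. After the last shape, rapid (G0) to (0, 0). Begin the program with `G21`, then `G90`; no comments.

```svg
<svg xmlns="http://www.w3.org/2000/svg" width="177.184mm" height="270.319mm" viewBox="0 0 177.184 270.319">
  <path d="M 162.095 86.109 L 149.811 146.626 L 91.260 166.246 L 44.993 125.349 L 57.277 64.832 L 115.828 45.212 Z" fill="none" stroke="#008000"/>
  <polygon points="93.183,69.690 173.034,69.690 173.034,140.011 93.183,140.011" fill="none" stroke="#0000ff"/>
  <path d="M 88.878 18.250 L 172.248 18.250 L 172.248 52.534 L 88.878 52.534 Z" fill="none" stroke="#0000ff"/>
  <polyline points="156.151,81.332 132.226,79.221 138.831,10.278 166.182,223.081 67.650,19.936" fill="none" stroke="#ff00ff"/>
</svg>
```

G21
G90
G0 X162.095 Y184.210
M3 S516
G01 X149.811 Y123.693 F2528
G01 X91.260 Y104.073
G01 X44.993 Y144.970
G01 X57.277 Y205.487
G01 X115.828 Y225.107
G01 X162.095 Y184.210
G0 X93.183 Y200.629
M3 S128
G01 X173.034 Y200.629 F3058
G01 X173.034 Y130.308
G01 X93.183 Y130.308
G01 X93.183 Y200.629
G0 X88.878 Y252.069
M3 S128
G01 X172.248 Y252.069 F3058
G01 X172.248 Y217.785
G01 X88.878 Y217.785
G01 X88.878 Y252.069
G0 X156.151 Y188.987
M3 S698
G01 X132.226 Y191.098 F1001
G01 X138.831 Y260.041
G01 X166.182 Y47.238
G01 X67.650 Y250.383
M5
G0 X0.000 Y0.000

viewBox `0 0 177.184 270.319` with mm width/height → 1 unit = 1 mm. Flip: y_m = 270.319 − y_svg.

**Shape 1** — `<path>` regular polygon, stroke `#008000` → score (S516, F2528). Machine vertices: (162.095,184.210) → (149.811,123.693) → (91.260,104.073) → (44.993,144.970) → (57.277,205.487) → (115.828,225.107) → (162.095,184.210). Closed: final G1 returns to the first vertex.

**Shape 2** — `<polygon>` rectangle, stroke `#0000ff` → engrave (S128, F3058). Machine vertices: (93.183,200.629) → (173.034,200.629) → (173.034,130.308) → (93.183,130.308) → (93.183,200.629). Closed: final G1 returns to the first vertex.

**Shape 3** — `<path>` rectangle, stroke `#0000ff` → engrave (S128, F3058). Machine vertices: (88.878,252.069) → (172.248,252.069) → (172.248,217.785) → (88.878,217.785) → (88.878,252.069). Closed: final G1 returns to the first vertex.

**Shape 4** — `<polyline>` open polyline, stroke `#ff00ff` → cut (S698, F1001). Machine vertices: (156.151,188.987) → (132.226,191.098) → (138.831,260.041) → (166.182,47.238) → (67.650,250.383). Open path.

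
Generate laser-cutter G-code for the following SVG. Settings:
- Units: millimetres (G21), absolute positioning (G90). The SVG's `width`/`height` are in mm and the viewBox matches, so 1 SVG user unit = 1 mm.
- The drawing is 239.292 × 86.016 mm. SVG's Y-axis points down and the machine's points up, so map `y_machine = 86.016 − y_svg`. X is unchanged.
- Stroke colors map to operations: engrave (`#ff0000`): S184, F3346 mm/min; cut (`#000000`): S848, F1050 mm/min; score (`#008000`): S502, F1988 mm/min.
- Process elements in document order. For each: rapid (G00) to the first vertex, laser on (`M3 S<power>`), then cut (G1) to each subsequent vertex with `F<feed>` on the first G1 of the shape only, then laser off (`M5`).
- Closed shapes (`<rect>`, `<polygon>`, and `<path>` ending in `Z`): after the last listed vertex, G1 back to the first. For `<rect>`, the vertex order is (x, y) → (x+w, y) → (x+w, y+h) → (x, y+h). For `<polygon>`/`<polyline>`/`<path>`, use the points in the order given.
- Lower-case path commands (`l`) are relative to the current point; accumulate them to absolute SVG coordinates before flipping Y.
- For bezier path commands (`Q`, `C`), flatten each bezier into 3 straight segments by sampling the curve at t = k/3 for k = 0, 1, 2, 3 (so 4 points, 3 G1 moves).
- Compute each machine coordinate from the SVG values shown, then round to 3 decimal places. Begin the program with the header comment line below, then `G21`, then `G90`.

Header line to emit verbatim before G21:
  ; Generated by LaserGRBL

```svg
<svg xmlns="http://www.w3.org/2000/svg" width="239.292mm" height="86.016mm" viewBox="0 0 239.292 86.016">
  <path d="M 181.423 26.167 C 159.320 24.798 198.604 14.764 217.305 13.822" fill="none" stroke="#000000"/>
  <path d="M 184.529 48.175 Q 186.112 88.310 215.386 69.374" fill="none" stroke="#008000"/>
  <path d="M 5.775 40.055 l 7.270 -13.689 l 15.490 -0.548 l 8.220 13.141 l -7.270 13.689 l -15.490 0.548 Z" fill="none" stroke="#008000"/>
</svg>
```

Since the viewBox matches the mm dimensions, user units are millimetres directly. The only transform is the Y-flip y_m = 86.016 − y_svg.

Shape 1 is a cubic bezier drawn with `<path>`. Its stroke #000000 means cut at S848, F1050. After flipping Y the toolpath is (181.423,59.849) → (176.746,63.449) → (194.779,68.879) → (217.305,72.194).

Shape 2 is a quadratic bezier drawn with `<path>`. Its stroke #008000 means score at S502, F1988. After flipping Y the toolpath is (184.529,37.841) → (188.661,17.648) → (198.947,10.581) → (215.386,16.642).

Shape 3 is a regular polygon drawn with `<path>`. Its stroke #008000 means score at S502, F1988. After flipping Y the toolpath is (5.775,45.961) → (13.045,59.650) → (28.535,60.198) → (36.755,47.057) → (29.485,33.368) → (13.995,32.820) → (5.775,45.961), returning to the start.

; Generated by LaserGRBL
G21
G90
G00 X181.423 Y59.849
M3 S848
G1 X176.746 Y63.449 F1050
G1 X194.779 Y68.879
G1 X217.305 Y72.194
M5
G00 X184.529 Y37.841
M3 S502
G1 X188.661 Y17.648 F1988
G1 X198.947 Y10.581
G1 X215.386 Y16.642
M5
G00 X5.775 Y45.961
M3 S502
G1 X13.045 Y59.650 F1988
G1 X28.535 Y60.198
G1 X36.755 Y47.057
G1 X29.485 Y33.368
G1 X13.995 Y32.820
G1 X5.775 Y45.961
M5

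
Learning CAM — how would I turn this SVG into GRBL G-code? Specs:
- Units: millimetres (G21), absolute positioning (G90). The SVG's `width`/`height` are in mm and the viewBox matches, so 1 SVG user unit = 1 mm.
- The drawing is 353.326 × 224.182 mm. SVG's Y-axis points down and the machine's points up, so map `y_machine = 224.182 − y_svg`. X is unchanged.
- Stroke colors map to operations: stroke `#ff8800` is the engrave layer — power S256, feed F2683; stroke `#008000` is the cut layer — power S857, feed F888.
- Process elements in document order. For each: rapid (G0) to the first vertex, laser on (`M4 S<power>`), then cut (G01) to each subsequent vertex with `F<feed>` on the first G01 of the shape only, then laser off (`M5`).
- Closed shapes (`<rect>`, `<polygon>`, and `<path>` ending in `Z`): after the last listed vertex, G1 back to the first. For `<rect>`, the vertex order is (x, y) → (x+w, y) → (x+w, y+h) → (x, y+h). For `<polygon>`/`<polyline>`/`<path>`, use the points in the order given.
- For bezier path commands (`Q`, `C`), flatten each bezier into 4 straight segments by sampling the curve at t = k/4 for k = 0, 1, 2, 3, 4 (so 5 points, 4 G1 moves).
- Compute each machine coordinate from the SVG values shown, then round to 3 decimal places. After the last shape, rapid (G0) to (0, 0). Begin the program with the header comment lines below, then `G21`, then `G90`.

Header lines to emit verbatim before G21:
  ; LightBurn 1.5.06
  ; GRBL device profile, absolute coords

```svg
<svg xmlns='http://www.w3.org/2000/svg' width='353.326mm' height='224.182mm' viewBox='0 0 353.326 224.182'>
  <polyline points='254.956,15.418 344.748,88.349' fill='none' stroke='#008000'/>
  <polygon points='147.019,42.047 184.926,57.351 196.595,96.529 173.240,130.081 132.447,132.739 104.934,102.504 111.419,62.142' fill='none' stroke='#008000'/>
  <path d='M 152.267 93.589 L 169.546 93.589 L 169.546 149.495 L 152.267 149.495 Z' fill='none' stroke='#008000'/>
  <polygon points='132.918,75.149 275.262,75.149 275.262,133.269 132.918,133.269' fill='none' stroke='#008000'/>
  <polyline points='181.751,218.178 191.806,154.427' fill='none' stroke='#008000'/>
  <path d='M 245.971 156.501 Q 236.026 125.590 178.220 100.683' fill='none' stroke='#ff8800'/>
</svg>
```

; LightBurn 1.5.06
; GRBL device profile, absolute coords
G21
G90
G0 X254.956 Y208.764
M4 S857
G01 X344.748 Y135.833 F888
M5
G0 X147.019 Y182.135
M4 S857
G01 X184.926 Y166.831 F888
G01 X196.595 Y127.653
G01 X173.240 Y94.101
G01 X132.447 Y91.443
G01 X104.934 Y121.678
G01 X111.419 Y162.040
G01 X147.019 Y182.135
M5
G0 X152.267 Y130.593
M4 S857
G01 X169.546 Y130.593 F888
G01 X169.546 Y74.687
G01 X152.267 Y74.687
G01 X152.267 Y130.593
M5
G0 X132.918 Y149.033
M4 S857
G01 X275.262 Y149.033 F888
G01 X275.262 Y90.913
G01 X132.918 Y90.913
G01 X132.918 Y149.033
M5
G0 X181.751 Y6.004
M4 S857
G01 X191.806 Y69.755 F888
M5
G0 X245.971 Y67.681
M4 S256
G01 X238.007 Y82.761 F2683
G01 X224.061 Y97.091
G01 X204.132 Y110.670
G01 X178.220 Y123.499
M5
G0 X0.000 Y0.000

Since the viewBox matches the mm dimensions, user units are millimetres directly. The only transform is the Y-flip y_m = 224.182 − y_svg.

Shape 1 is a line segment drawn with `<polyline>`. Its stroke #008000 means cut at S857, F888. After flipping Y the toolpath is (254.956,208.764) → (344.748,135.833).

Shape 2 is a regular polygon drawn with `<polygon>`. Its stroke #008000 means cut at S857, F888. After flipping Y the toolpath is (147.019,182.135) → (184.926,166.831) → (196.595,127.653) → (173.240,94.101) → (132.447,91.443) → (104.934,121.678) → (111.419,162.040) → (147.019,182.135), returning to the start.

Shape 3 is a rectangle drawn with `<path>`. Its stroke #008000 means cut at S857, F888. After flipping Y the toolpath is (152.267,130.593) → (169.546,130.593) → (169.546,74.687) → (152.267,74.687) → (152.267,130.593), returning to the start.

Shape 4 is a rectangle drawn with `<polygon>`. Its stroke #008000 means cut at S857, F888. After flipping Y the toolpath is (132.918,149.033) → (275.262,149.033) → (275.262,90.913) → (132.918,90.913) → (132.918,149.033), returning to the start.

Shape 5 is a line segment drawn with `<polyline>`. Its stroke #008000 means cut at S857, F888. After flipping Y the toolpath is (181.751,6.004) → (191.806,69.755).

Shape 6 is a quadratic bezier drawn with `<path>`. Its stroke #ff8800 means engrave at S256, F2683. After flipping Y the toolpath is (245.971,67.681) → (238.007,82.761) → (224.061,97.091) → (204.132,110.670) → (178.220,123.499).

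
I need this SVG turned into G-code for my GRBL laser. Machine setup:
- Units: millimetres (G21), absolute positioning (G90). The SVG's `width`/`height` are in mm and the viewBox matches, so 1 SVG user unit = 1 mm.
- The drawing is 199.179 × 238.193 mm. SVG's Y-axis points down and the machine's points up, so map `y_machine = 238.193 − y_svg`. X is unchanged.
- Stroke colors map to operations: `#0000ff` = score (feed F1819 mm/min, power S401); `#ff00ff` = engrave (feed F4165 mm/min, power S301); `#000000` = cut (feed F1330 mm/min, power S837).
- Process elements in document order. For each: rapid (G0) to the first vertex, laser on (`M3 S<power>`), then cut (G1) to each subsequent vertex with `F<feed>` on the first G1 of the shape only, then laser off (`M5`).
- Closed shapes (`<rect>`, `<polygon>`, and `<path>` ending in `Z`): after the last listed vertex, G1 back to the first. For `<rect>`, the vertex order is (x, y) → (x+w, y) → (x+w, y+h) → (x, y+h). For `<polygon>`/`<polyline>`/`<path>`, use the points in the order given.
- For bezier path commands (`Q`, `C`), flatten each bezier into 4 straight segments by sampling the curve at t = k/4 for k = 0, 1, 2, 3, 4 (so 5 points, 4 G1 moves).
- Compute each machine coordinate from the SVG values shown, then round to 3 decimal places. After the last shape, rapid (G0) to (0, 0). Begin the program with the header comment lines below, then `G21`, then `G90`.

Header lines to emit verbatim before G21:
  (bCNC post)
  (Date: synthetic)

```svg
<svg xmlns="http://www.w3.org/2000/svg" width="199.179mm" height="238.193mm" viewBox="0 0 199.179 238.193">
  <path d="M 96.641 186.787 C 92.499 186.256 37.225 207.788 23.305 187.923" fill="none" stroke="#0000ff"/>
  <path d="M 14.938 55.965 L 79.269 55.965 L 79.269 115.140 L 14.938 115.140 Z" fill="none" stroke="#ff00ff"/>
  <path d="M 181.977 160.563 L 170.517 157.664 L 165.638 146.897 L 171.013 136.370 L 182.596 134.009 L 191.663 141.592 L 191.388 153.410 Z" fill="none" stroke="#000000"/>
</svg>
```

viewBox `0 0 199.179 238.193` with mm width/height → 1 unit = 1 mm. Flip: y_m = 238.193 − y_svg.

**Shape 1** — `<path>` cubic bezier, stroke `#0000ff` → score (S401, F1819). Control points (SVG): P0=(96.641,186.787), P1=(92.499,186.256), P2=(37.225,207.788), P3=(23.305,187.923); sampled at t=k/4. Machine vertices: (96.641,51.406) → (85.392,48.659) → (63.640,43.588) → (40.054,42.142) → (23.305,50.270). Open path.

**Shape 2** — `<path>` rectangle, stroke `#ff00ff` → engrave (S301, F4165). Machine vertices: (14.938,182.228) → (79.269,182.228) → (79.269,123.053) → (14.938,123.053) → (14.938,182.228). Closed: final G1 returns to the first vertex.

**Shape 3** — `<path>` regular polygon, stroke `#000000` → cut (S837, F1330). Machine vertices: (181.977,77.630) → (170.517,80.529) → (165.638,91.296) → (171.013,101.823) → (182.596,104.184) → (191.663,96.601) → (191.388,84.783) → (181.977,77.630). Closed: final G1 returns to the first vertex.

(bCNC post)
(Date: synthetic)
G21
G90
G0 X96.641 Y51.406
M3 S401
G1 X85.392 Y48.659 F1819
G1 X63.640 Y43.588
G1 X40.054 Y42.142
G1 X23.305 Y50.270
M5
G0 X14.938 Y182.228
M3 S301
G1 X79.269 Y182.228 F4165
G1 X79.269 Y123.053
G1 X14.938 Y123.053
G1 X14.938 Y182.228
M5
G0 X181.977 Y77.630
M3 S837
G1 X170.517 Y80.529 F1330
G1 X165.638 Y91.296
G1 X171.013 Y101.823
G1 X182.596 Y104.184
G1 X191.663 Y96.601
G1 X191.388 Y84.783
G1 X181.977 Y77.630
M5
G0 X0.000 Y0.000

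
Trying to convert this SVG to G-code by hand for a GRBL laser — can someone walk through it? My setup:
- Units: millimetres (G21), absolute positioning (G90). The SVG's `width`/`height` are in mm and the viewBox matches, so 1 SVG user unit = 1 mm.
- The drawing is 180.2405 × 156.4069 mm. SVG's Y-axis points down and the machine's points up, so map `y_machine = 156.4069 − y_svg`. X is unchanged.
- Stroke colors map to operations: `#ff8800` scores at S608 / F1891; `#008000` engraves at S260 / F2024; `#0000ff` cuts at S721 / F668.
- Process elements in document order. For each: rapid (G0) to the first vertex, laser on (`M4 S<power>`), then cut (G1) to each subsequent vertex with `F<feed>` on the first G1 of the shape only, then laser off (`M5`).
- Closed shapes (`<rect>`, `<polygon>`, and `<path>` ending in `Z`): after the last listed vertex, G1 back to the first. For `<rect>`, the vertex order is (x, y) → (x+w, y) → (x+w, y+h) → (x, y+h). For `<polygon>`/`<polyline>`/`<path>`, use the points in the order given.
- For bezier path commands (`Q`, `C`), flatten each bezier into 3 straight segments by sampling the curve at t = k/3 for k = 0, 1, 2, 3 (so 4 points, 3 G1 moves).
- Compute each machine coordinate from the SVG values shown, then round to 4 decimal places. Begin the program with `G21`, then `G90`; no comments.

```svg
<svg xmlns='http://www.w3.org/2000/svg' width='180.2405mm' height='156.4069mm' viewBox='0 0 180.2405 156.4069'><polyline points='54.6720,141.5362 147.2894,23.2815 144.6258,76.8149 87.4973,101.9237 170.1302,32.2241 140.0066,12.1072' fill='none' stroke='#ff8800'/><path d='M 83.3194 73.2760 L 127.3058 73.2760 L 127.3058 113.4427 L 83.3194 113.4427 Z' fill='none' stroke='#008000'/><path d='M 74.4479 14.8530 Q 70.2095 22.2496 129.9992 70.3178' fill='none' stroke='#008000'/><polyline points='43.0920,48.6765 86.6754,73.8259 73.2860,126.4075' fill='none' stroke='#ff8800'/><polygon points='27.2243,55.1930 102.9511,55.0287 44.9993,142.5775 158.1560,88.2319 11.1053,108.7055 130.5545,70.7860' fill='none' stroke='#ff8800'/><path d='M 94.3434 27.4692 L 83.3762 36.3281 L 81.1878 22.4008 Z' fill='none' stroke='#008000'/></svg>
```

G21
G90
G0 X54.6720 Y14.8707
M4 S608
G1 X147.2894 Y133.1254 F1891
G1 X144.6258 Y79.5920
G1 X87.4973 Y54.4832
G1 X170.1302 Y124.1828
G1 X140.0066 Y144.2997
M5
G0 X83.3194 Y83.1309
M4 S260
G1 X127.3058 Y83.1309 F2024
G1 X127.3058 Y42.9642
G1 X83.3194 Y42.9642
G1 X83.3194 Y83.1309
M5
G0 X74.4479 Y141.5539
M4 S260
G1 X78.7365 Y132.1038 F2024
G1 X97.2536 Y113.6155
G1 X129.9992 Y86.0891
M5
G0 X43.0920 Y107.7304
M4 S608
G1 X86.6754 Y82.5810 F1891
G1 X73.2860 Y29.9994
M5
G0 X27.2243 Y101.2139
M4 S608
G1 X102.9511 Y101.3782 F1891
G1 X44.9993 Y13.8294
G1 X158.1560 Y68.1750
G1 X11.1053 Y47.7014
G1 X130.5545 Y85.6209
G1 X27.2243 Y101.2139
M5
G0 X94.3434 Y128.9377
M4 S260
G1 X83.3762 Y120.0788 F2024
G1 X81.1878 Y134.0061
G1 X94.3434 Y128.9377
M5

1 u = 1 mm; y_m = 156.4069 − y.

[1] `<polyline>` open polyline, #ff8800→score S608 F1891: (54.6720,14.8707) → (147.2894,133.1254) → (144.6258,79.5920) → (87.4973,54.4832) → (170.1302,124.1828) → (140.0066,144.2997)

[2] `<path>` rectangle, #008000→engrave S260 F2024: (83.3194,83.1309) → (127.3058,83.1309) → (127.3058,42.9642) → (83.3194,42.9642) → (83.3194,83.1309) (closed)

[3] `<path>` quadratic bezier, #008000→engrave S260 F2024: (74.4479,141.5539) → (78.7365,132.1038) → (97.2536,113.6155) → (129.9992,86.0891)

[4] `<polyline>` open polyline, #ff8800→score S608 F1891: (43.0920,107.7304) → (86.6754,82.5810) → (73.2860,29.9994)

[5] `<polygon>` closed polygon, #ff8800→score S608 F1891: (27.2243,101.2139) → (102.9511,101.3782) → (44.9993,13.8294) → (158.1560,68.1750) → (11.1053,47.7014) → (130.5545,85.6209) → (27.2243,101.2139) (closed)

[6] `<path>` regular polygon, #008000→engrave S260 F2024: (94.3434,128.9377) → (83.3762,120.0788) → (81.1878,134.0061) → (94.3434,128.9377) (closed)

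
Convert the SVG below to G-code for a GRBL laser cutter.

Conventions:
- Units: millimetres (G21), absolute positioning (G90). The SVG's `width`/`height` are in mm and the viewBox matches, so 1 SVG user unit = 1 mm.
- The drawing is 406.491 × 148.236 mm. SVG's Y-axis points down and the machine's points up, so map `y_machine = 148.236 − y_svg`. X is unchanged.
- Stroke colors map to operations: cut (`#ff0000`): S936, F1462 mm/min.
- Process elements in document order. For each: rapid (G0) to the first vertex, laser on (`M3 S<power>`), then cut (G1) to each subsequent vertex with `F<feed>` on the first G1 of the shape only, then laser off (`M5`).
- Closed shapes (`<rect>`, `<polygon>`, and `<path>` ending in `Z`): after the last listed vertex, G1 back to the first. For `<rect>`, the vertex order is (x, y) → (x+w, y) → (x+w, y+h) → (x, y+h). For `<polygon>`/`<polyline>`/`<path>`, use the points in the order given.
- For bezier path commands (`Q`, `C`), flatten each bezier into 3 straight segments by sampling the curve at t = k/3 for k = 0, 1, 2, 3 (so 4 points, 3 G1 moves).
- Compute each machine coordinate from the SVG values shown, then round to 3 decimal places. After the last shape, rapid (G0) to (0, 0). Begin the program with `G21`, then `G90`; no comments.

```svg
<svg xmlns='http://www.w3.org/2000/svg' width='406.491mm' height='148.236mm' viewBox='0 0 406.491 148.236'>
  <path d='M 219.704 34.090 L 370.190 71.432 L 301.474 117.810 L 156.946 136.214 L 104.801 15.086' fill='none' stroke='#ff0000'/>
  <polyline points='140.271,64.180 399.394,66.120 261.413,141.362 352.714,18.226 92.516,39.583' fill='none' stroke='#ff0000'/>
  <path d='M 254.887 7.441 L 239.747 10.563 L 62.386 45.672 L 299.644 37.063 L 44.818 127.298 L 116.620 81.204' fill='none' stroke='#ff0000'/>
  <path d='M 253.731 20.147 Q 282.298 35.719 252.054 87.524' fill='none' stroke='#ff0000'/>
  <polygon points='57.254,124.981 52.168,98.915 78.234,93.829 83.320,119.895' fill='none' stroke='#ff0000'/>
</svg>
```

viewBox `0 0 406.491 148.236` with mm width/height → 1 unit = 1 mm. Flip: y_m = 148.236 − y_svg.

**Shape 1** — `<path>` open polyline, stroke `#ff0000` → cut (S936, F1462). Machine vertices: (219.704,114.146) → (370.190,76.804) → (301.474,30.426) → (156.946,12.022) → (104.801,133.150). Open path.

**Shape 2** — `<polyline>` open polyline, stroke `#ff0000` → cut (S936, F1462). Machine vertices: (140.271,84.056) → (399.394,82.116) → (261.413,6.874) → (352.714,130.010) → (92.516,108.653). Open path.

**Shape 3** — `<path>` open polyline, stroke `#ff0000` → cut (S936, F1462). Machine vertices: (254.887,140.795) → (239.747,137.673) → (62.386,102.564) → (299.644,111.173) → (44.818,20.938) → (116.620,67.032). Open path.

**Shape 4** — `<path>` quadratic bezier, stroke `#ff0000` → cut (S936, F1462). Control points (SVG): P0=(253.731,20.147), P1=(282.298,35.719), P2=(252.054,87.524); sampled at t=k/3. Machine vertices: (253.731,128.089) → (266.241,113.682) → (265.682,91.223) → (252.054,60.712). Open path.

**Shape 5** — `<polygon>` regular polygon, stroke `#ff0000` → cut (S936, F1462). Machine vertices: (57.254,23.255) → (52.168,49.321) → (78.234,54.407) → (83.320,28.341) → (57.254,23.255). Closed: final G1 returns to the first vertex.

G21
G90
G0 X219.704 Y114.146
M3 S936
G1 X370.190 Y76.804 F1462
G1 X301.474 Y30.426
G1 X156.946 Y12.022
G1 X104.801 Y133.150
M5
G0 X140.271 Y84.056
M3 S936
G1 X399.394 Y82.116 F1462
G1 X261.413 Y6.874
G1 X352.714 Y130.010
G1 X92.516 Y108.653
M5
G0 X254.887 Y140.795
M3 S936
G1 X239.747 Y137.673 F1462
G1 X62.386 Y102.564
G1 X299.644 Y111.173
G1 X44.818 Y20.938
G1 X116.620 Y67.032
M5
G0 X253.731 Y128.089
M3 S936
G1 X266.241 Y113.682 F1462
G1 X265.682 Y91.223
G1 X252.054 Y60.712
M5
G0 X57.254 Y23.255
M3 S936
G1 X52.168 Y49.321 F1462
G1 X78.234 Y54.407
G1 X83.320 Y28.341
G1 X57.254 Y23.255
M5
G0 X0.000 Y0.000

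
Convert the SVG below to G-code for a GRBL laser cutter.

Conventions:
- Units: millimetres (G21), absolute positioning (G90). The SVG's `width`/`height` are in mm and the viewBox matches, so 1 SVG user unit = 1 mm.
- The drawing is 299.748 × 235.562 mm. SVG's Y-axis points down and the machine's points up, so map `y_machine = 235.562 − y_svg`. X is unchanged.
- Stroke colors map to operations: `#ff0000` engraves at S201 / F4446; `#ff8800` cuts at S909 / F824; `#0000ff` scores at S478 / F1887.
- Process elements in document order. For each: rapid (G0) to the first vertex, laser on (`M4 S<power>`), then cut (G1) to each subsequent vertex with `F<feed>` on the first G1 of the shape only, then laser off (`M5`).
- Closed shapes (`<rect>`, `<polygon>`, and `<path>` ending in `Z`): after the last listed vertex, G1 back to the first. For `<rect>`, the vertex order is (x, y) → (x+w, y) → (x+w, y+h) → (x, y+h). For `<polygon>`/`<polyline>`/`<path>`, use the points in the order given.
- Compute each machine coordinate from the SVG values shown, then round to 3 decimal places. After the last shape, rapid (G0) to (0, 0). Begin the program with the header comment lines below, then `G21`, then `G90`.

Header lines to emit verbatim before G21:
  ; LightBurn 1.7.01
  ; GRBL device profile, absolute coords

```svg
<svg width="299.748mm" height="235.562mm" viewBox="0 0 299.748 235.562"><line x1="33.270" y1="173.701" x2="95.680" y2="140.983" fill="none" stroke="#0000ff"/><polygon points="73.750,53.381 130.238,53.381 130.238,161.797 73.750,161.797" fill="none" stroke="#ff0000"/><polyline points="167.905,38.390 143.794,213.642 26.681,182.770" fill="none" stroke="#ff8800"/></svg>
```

; LightBurn 1.7.01
; GRBL device profile, absolute coords
G21
G90
G0 X33.270 Y61.861
M4 S478
G1 X95.680 Y94.579 F1887
M5
G0 X73.750 Y182.181
M4 S201
G1 X130.238 Y182.181 F4446
G1 X130.238 Y73.765
G1 X73.750 Y73.765
G1 X73.750 Y182.181
M5
G0 X167.905 Y197.172
M4 S909
G1 X143.794 Y21.920 F824
G1 X26.681 Y52.792
M5
G0 X0.000 Y0.000

Since the viewBox matches the mm dimensions, user units are millimetres directly. The only transform is the Y-flip y_m = 235.562 − y_svg.

Shape 1 is a line segment drawn with `<line>`. Its stroke #0000ff means score at S478, F1887. After flipping Y the toolpath is (33.270,61.861) → (95.680,94.579).

Shape 2 is a rectangle drawn with `<polygon>`. Its stroke #ff0000 means engrave at S201, F4446. After flipping Y the toolpath is (73.750,182.181) → (130.238,182.181) → (130.238,73.765) → (73.750,73.765) → (73.750,182.181), returning to the start.

Shape 3 is a open polyline drawn with `<polyline>`. Its stroke #ff8800 means cut at S909, F824. After flipping Y the toolpath is (167.905,197.172) → (143.794,21.920) → (26.681,52.792).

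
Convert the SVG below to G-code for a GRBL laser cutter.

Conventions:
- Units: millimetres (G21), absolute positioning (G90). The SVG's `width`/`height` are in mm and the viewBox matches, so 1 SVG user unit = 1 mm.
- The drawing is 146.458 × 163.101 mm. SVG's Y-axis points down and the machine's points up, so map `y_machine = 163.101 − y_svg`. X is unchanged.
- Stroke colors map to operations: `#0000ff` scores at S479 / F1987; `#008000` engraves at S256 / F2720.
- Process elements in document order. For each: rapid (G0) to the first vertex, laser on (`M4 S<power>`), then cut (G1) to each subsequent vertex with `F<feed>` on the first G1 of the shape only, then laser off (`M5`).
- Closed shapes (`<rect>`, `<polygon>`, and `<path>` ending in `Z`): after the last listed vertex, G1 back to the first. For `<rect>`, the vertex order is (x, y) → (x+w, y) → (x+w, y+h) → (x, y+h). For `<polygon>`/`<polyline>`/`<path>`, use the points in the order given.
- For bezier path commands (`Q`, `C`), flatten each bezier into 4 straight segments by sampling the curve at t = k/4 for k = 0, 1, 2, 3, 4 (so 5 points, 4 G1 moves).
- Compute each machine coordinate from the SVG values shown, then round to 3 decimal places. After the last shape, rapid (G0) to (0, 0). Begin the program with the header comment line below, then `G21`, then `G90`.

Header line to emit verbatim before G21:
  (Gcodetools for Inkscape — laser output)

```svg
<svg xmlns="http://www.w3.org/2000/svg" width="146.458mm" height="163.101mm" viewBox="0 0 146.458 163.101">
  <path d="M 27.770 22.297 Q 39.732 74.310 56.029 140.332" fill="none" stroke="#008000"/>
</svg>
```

viewBox `0 0 146.458 163.101` with mm width/height → 1 unit = 1 mm. Flip: y_m = 163.101 − y_svg.

**Shape 1** — `<path>` quadratic bezier, stroke `#008000` → engrave (S256, F2720). Control points (SVG): P0=(27.770,22.297), P1=(39.732,74.310), P2=(56.029,140.332); sampled at t=k/4. Machine vertices: (27.770,140.804) → (34.022,113.922) → (40.816,85.289) → (48.151,54.904) → (56.029,22.769). Open path.

(Gcodetools for Inkscape — laser output)
G21
G90
G0 X27.770 Y140.804
M4 S256
G1 X34.022 Y113.922 F2720
G1 X40.816 Y85.289
G1 X48.151 Y54.904
G1 X56.029 Y22.769
M5
G0 X0.000 Y0.000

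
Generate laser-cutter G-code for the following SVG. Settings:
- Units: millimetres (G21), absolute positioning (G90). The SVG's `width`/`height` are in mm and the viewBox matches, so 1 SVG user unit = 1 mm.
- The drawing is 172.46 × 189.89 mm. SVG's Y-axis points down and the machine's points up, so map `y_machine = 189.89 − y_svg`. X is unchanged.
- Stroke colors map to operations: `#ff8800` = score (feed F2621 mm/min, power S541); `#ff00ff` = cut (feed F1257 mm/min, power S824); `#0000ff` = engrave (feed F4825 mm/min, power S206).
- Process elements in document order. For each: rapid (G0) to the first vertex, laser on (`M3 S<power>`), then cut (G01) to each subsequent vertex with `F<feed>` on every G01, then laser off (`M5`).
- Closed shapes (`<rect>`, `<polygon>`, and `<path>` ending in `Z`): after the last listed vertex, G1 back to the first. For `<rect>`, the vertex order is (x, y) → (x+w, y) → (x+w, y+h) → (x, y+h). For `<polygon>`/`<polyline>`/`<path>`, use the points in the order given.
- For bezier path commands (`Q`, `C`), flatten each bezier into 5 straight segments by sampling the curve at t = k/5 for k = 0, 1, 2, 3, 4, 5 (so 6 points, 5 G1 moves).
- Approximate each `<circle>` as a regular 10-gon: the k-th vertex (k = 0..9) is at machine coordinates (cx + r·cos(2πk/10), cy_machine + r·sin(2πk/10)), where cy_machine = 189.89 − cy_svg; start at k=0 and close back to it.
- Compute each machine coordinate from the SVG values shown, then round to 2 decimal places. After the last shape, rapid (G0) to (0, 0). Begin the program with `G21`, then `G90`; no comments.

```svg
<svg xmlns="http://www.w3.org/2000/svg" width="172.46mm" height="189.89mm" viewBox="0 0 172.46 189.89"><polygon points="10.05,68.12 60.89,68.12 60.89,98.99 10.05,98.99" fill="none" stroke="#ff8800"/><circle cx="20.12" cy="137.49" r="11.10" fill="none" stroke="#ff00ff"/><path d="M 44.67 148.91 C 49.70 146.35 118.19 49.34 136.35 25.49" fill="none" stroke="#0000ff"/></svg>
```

1 u = 1 mm; y_m = 189.89 − y.

[1] `<polygon>` rectangle, #ff8800→score S541 F2621: (10.05,121.77) → (60.89,121.77) → (60.89,90.90) → (10.05,90.90) → (10.05,121.77) (closed)

[2] `<circle>` circle, #ff00ff→cut S824 F1257: (31.22,52.40) → (29.10,58.92) → (23.55,62.96) → (16.69,62.96) → (11.14,58.92) → (9.02,52.40) → (11.14,45.88) → (16.69,41.84) → (23.55,41.84) → (29.10,45.88) → (31.22,52.40) (closed)

[3] `<path>` cubic bezier, #0000ff→engrave S206 F4825: (44.67,40.98) → (54.39,52.51) → (73.88,78.66) → (97.68,111.39) → (120.32,142.65) → (136.35,164.40)

G21
G90
G0 X10.05 Y121.77
M3 S541
G01 X60.89 Y121.77 F2621
G01 X60.89 Y90.90 F2621
G01 X10.05 Y90.90 F2621
G01 X10.05 Y121.77 F2621
M5
G0 X31.22 Y52.40
M3 S824
G01 X29.10 Y58.92 F1257
G01 X23.55 Y62.96 F1257
G01 X16.69 Y62.96 F1257
G01 X11.14 Y58.92 F1257
G01 X9.02 Y52.40 F1257
G01 X11.14 Y45.88 F1257
G01 X16.69 Y41.84 F1257
G01 X23.55 Y41.84 F1257
G01 X29.10 Y45.88 F1257
G01 X31.22 Y52.40 F1257
M5
G0 X44.67 Y40.98
M3 S206
G01 X54.39 Y52.51 F4825
G01 X73.88 Y78.66 F4825
G01 X97.68 Y111.39 F4825
G01 X120.32 Y142.65 F4825
G01 X136.35 Y164.40 F4825
M5
G0 X0.00 Y0.00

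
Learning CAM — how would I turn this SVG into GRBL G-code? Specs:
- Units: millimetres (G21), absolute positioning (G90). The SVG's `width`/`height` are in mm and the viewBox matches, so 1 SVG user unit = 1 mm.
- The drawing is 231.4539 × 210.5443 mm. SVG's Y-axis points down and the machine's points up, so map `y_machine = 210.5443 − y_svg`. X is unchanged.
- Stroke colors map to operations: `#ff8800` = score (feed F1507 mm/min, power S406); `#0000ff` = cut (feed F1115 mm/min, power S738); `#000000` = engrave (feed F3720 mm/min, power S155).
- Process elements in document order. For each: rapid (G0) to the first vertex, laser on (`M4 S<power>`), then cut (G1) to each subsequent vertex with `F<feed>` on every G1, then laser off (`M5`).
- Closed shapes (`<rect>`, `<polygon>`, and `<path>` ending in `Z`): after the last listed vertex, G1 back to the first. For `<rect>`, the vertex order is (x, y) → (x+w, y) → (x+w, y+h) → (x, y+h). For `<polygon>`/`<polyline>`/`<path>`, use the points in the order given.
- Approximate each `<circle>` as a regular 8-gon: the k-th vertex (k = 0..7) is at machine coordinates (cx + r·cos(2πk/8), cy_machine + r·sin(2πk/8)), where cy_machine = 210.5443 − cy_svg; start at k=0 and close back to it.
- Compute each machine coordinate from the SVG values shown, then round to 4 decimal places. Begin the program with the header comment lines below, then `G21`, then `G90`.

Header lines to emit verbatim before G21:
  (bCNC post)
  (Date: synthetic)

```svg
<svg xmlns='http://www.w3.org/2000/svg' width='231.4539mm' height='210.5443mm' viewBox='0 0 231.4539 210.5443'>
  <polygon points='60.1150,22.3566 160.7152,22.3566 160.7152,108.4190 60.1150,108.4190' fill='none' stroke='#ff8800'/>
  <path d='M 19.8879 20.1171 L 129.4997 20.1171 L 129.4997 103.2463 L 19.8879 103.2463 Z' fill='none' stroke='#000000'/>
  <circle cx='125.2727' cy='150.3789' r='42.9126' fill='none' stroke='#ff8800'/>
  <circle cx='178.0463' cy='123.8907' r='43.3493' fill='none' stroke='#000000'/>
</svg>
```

(bCNC post)
(Date: synthetic)
G21
G90
G0 X60.1150 Y188.1877
M4 S406
G1 X160.7152 Y188.1877 F1507
G1 X160.7152 Y102.1253 F1507
G1 X60.1150 Y102.1253 F1507
G1 X60.1150 Y188.1877 F1507
M5
G0 X19.8879 Y190.4272
M4 S155
G1 X129.4997 Y190.4272 F3720
G1 X129.4997 Y107.2980 F3720
G1 X19.8879 Y107.2980 F3720
G1 X19.8879 Y190.4272 F3720
M5
G0 X168.1853 Y60.1654
M4 S406
G1 X155.6165 Y90.5092 F1507
G1 X125.2727 Y103.0780 F1507
G1 X94.9289 Y90.5092 F1507
G1 X82.3601 Y60.1654 F1507
G1 X94.9289 Y29.8216 F1507
G1 X125.2727 Y17.2528 F1507
G1 X155.6165 Y29.8216 F1507
G1 X168.1853 Y60.1654 F1507
M5
G0 X221.3956 Y86.6536
M4 S155
G1 X208.6989 Y117.3062 F3720
G1 X178.0463 Y130.0029 F3720
G1 X147.3937 Y117.3062 F3720
G1 X134.6970 Y86.6536 F3720
G1 X147.3937 Y56.0010 F3720
G1 X178.0463 Y43.3043 F3720
G1 X208.6989 Y56.0010 F3720
G1 X221.3956 Y86.6536 F3720
M5

Since the viewBox matches the mm dimensions, user units are millimetres directly. The only transform is the Y-flip y_m = 210.5443 − y_svg.

Shape 1 is a rectangle drawn with `<polygon>`. Its stroke #ff8800 means score at S406, F1507. After flipping Y the toolpath is (60.1150,188.1877) → (160.7152,188.1877) → (160.7152,102.1253) → (60.1150,102.1253) → (60.1150,188.1877), returning to the start.

Shape 2 is a rectangle drawn with `<path>`. Its stroke #000000 means engrave at S155, F3720. After flipping Y the toolpath is (19.8879,190.4272) → (129.4997,190.4272) → (129.4997,107.2980) → (19.8879,107.2980) → (19.8879,190.4272), returning to the start.

Shape 3 is a circle drawn with `<circle>`. Its stroke #ff8800 means score at S406, F1507. After flipping Y the toolpath is (168.1853,60.1654) → (155.6165,90.5092) → (125.2727,103.0780) → (94.9289,90.5092) → (82.3601,60.1654) → (94.9289,29.8216) → (125.2727,17.2528) → (155.6165,29.8216) → (168.1853,60.1654), returning to the start.

Shape 4 is a circle drawn with `<circle>`. Its stroke #000000 means engrave at S155, F3720. After flipping Y the toolpath is (221.3956,86.6536) → (208.6989,117.3062) → (178.0463,130.0029) → (147.3937,117.3062) → (134.6970,86.6536) → (147.3937,56.0010) → (178.0463,43.3043) → (208.6989,56.0010) → (221.3956,86.6536), returning to the start.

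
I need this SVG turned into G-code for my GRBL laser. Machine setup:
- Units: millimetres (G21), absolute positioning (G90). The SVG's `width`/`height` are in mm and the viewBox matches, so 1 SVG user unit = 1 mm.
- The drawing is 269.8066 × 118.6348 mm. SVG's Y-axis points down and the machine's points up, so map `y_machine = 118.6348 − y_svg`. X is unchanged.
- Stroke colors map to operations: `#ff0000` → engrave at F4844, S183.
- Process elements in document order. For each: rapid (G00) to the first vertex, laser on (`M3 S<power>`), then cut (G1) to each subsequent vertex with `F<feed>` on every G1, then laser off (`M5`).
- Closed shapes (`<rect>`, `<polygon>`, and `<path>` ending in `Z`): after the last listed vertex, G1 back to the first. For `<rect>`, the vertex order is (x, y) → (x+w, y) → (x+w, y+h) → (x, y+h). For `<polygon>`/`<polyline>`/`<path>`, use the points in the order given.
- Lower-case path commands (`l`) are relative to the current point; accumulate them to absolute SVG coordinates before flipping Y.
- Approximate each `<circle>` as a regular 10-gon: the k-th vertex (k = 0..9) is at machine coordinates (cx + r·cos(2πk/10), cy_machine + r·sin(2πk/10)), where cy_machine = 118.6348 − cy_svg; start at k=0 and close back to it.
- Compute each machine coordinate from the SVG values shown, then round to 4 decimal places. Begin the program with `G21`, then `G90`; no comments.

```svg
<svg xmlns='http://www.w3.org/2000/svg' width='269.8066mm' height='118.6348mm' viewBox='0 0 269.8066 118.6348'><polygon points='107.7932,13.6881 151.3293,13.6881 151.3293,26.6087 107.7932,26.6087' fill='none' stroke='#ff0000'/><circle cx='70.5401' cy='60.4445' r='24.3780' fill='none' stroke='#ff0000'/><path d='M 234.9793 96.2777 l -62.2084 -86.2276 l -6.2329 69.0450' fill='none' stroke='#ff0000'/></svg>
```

Since the viewBox matches the mm dimensions, user units are millimetres directly. The only transform is the Y-flip y_m = 118.6348 − y_svg.

Shape 1 is a rectangle drawn with `<polygon>`. Its stroke #ff0000 means engrave at S183, F4844. After flipping Y the toolpath is (107.7932,104.9467) → (151.3293,104.9467) → (151.3293,92.0261) → (107.7932,92.0261) → (107.7932,104.9467), returning to the start.

Shape 2 is a circle drawn with `<circle>`. Its stroke #ff0000 means engrave at S183, F4844. After flipping Y the toolpath is (94.9181,58.1903) → (90.2623,72.5193) → (78.0733,81.3752) → (63.0069,81.3752) → (50.8179,72.5193) → (46.1621,58.1903) → (50.8179,43.8613) → (63.0069,35.0054) → (78.0733,35.0054) → (90.2623,43.8613) → (94.9181,58.1903), returning to the start.

Shape 3 is a open polyline drawn with `<path>`. Its stroke #ff0000 means engrave at S183, F4844. After flipping Y the toolpath is (234.9793,22.3571) → (172.7709,108.5847) → (166.5380,39.5397).

G21
G90
G00 X107.7932 Y104.9467
M3 S183
G1 X151.3293 Y104.9467 F4844
G1 X151.3293 Y92.0261 F4844
G1 X107.7932 Y92.0261 F4844
G1 X107.7932 Y104.9467 F4844
M5
G00 X94.9181 Y58.1903
M3 S183
G1 X90.2623 Y72.5193 F4844
G1 X78.0733 Y81.3752 F4844
G1 X63.0069 Y81.3752 F4844
G1 X50.8179 Y72.5193 F4844
G1 X46.1621 Y58.1903 F4844
G1 X50.8179 Y43.8613 F4844
G1 X63.0069 Y35.0054 F4844
G1 X78.0733 Y35.0054 F4844
G1 X90.2623 Y43.8613 F4844
G1 X94.9181 Y58.1903 F4844
M5
G00 X234.9793 Y22.3571
M3 S183
G1 X172.7709 Y108.5847 F4844
G1 X166.5380 Y39.5397 F4844
M5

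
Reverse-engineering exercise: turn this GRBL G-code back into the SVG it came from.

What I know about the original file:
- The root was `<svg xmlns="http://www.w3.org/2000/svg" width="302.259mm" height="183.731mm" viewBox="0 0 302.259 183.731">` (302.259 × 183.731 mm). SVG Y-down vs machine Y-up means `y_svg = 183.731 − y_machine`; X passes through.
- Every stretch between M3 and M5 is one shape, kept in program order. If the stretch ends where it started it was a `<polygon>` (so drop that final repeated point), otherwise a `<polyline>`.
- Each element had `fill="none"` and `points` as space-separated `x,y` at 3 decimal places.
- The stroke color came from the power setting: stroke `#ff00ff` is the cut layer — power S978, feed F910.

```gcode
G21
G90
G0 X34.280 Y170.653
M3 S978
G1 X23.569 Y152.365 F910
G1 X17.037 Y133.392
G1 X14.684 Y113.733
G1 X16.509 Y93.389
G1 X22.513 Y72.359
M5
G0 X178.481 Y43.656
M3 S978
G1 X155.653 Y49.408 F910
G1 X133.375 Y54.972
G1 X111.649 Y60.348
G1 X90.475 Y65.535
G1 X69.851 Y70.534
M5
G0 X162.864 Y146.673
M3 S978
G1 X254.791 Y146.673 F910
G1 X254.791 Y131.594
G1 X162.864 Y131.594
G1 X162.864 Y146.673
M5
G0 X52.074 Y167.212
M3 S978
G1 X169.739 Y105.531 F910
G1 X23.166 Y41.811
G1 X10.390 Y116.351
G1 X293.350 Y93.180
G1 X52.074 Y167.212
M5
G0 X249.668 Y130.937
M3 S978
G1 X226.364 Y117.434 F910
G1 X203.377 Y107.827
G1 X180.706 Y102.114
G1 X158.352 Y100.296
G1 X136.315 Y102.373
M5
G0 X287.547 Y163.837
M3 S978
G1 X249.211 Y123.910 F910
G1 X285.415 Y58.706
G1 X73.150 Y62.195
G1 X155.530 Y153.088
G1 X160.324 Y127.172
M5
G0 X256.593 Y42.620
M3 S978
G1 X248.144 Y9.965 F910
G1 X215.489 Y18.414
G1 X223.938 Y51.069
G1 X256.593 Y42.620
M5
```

y_svg = 183.731 − y_m. Every run uses S978, so all elements get stroke `#ff00ff` (cut).

[1] open run; points: 34.280,13.078 23.569,31.366 17.037,50.339 14.684,69.998 16.509,90.342 22.513,111.372

[2] open run; points: 178.481,140.075 155.653,134.323 133.375,128.759 111.649,123.383 90.475,118.196 69.851,113.197

[3] closed run; points: 162.864,37.058 254.791,37.058 254.791,52.137 162.864,52.137

[4] closed run; points: 52.074,16.519 169.739,78.200 23.166,141.920 10.390,67.380 293.350,90.551

[5] open run; points: 249.668,52.794 226.364,66.297 203.377,75.904 180.706,81.617 158.352,83.435 136.315,81.358

[6] open run; points: 287.547,19.894 249.211,59.821 285.415,125.025 73.150,121.536 155.530,30.643 160.324,56.559

[7] closed run; points: 256.593,141.111 248.144,173.766 215.489,165.317 223.938,132.662

<svg xmlns="http://www.w3.org/2000/svg" width="302.259mm" height="183.731mm" viewBox="0 0 302.259 183.731">
  <polyline points="34.280,13.078 23.569,31.366 17.037,50.339 14.684,69.998 16.509,90.342 22.513,111.372" fill="none" stroke="#ff00ff"/>
  <polyline points="178.481,140.075 155.653,134.323 133.375,128.759 111.649,123.383 90.475,118.196 69.851,113.197" fill="none" stroke="#ff00ff"/>
  <polygon points="162.864,37.058 254.791,37.058 254.791,52.137 162.864,52.137" fill="none" stroke="#ff00ff"/>
  <polygon points="52.074,16.519 169.739,78.200 23.166,141.920 10.390,67.380 293.350,90.551" fill="none" stroke="#ff00ff"/>
  <polyline points="249.668,52.794 226.364,66.297 203.377,75.904 180.706,81.617 158.352,83.435 136.315,81.358" fill="none" stroke="#ff00ff"/>
  <polyline points="287.547,19.894 249.211,59.821 285.415,125.025 73.150,121.536 155.530,30.643 160.324,56.559" fill="none" stroke="#ff00ff"/>
  <polygon points="256.593,141.111 248.144,173.766 215.489,165.317 223.938,132.662" fill="none" stroke="#ff00ff"/>
</svg>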